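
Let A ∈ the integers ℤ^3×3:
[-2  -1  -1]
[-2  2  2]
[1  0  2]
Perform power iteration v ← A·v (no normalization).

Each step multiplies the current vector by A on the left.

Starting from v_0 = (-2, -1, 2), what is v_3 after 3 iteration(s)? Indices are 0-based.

v_3 = (11, 62, 0)

v_0 = (-2, -1, 2).
v_1 = A·v_0 = (3, 6, 2).
v_2 = A·v_1 = (-14, 10, 7).
v_3 = A·v_2 = (11, 62, 0).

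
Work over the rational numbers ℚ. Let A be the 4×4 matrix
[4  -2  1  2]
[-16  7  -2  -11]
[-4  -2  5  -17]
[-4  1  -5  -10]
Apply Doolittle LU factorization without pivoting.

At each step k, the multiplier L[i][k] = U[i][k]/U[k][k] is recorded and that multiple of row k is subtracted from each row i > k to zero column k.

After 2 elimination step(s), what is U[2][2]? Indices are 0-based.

Step 1: pivot at (0,0) is 4.
  row1 ← row1 − (-4)·row0  ⇒  L[1][0]=-4, U row1=(0, -1, 2, -3)
  row2 ← row2 − (-1)·row0  ⇒  L[2][0]=-1, U row2=(0, -4, 6, -15)
  row3 ← row3 − (-1)·row0  ⇒  L[3][0]=-1, U row3=(0, -1, -4, -8)
Step 2: pivot at (1,1) is -1.
  row2 ← row2 − (4)·row1  ⇒  L[2][1]=4, U row2=(0, 0, -2, -3)
  row3 ← row3 − (1)·row1  ⇒  L[3][1]=1, U row3=(0, 0, -6, -5)

U[2][2] = -2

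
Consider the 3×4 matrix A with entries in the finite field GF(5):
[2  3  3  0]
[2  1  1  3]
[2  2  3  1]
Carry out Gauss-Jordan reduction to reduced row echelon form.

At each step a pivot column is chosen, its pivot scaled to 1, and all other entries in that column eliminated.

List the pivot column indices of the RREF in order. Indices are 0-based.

step 1: normalize row 0 (÷2) = (1, 4, 4, 0)
  row 1: subtract 2×row0 = (0, 3, 3, 3)
  row 2: subtract 2×row0 = (0, 4, 0, 1)
step 2: normalize row 1 (÷3) = (0, 1, 1, 1)
  row 0: subtract 4×row1 = (1, 0, 0, 1)
  row 2: subtract 4×row1 = (0, 0, 1, 2)
step 3: normalize row 2 (÷1) = (0, 0, 1, 2)
  row 1: subtract 1×row2 = (0, 1, 0, 4)

pivot columns: 0, 1, 2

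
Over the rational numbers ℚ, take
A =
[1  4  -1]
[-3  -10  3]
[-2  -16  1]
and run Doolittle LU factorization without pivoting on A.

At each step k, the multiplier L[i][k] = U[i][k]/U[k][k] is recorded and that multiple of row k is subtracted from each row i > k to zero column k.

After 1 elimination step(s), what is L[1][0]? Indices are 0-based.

Step 1: pivot at (0,0) is 1.
  row1 ← row1 − (-3)·row0  ⇒  L[1][0]=-3, U row1=(0, 2, 0)
  row2 ← row2 − (-2)·row0  ⇒  L[2][0]=-2, U row2=(0, -8, -1)

L[1][0] = -3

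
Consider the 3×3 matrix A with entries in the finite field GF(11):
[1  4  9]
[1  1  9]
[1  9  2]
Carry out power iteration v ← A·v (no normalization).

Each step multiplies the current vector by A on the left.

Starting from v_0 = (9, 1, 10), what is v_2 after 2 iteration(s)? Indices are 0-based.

v_0 = (9, 1, 10).
v_1 = A·v_0 = (4, 1, 5).
v_2 = A·v_1 = (9, 6, 1).

v_2 = (9, 6, 1)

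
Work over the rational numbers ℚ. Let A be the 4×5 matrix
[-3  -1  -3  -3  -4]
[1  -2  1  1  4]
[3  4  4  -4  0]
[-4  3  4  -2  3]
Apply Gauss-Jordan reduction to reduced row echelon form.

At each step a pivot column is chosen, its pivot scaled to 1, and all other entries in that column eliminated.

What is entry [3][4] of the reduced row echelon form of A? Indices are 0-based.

M[3][4] = 125/406

step 1: normalize row 0 (÷-3) = (1, 1/3, 1, 1, 4/3)
  row 1: subtract 1×row0 = (0, -7/3, 0, 0, 8/3)
  row 2: subtract 3×row0 = (0, 3, 1, -7, -4)
  row 3: subtract -4×row0 = (0, 13/3, 8, 2, 25/3)
step 2: normalize row 1 (÷-7/3) = (0, 1, 0, 0, -8/7)
  row 0: subtract 1/3×row1 = (1, 0, 1, 1, 12/7)
  row 2: subtract 3×row1 = (0, 0, 1, -7, -4/7)
  row 3: subtract 13/3×row1 = (0, 0, 8, 2, 93/7)
step 3: normalize row 2 (÷1) = (0, 0, 1, -7, -4/7)
  row 0: subtract 1×row2 = (1, 0, 0, 8, 16/7)
  row 3: subtract 8×row2 = (0, 0, 0, 58, 125/7)
step 4: normalize row 3 (÷58) = (0, 0, 0, 1, 125/406)
  row 0: subtract 8×row3 = (1, 0, 0, 0, -36/203)
  row 2: subtract -7×row3 = (0, 0, 1, 0, 643/406)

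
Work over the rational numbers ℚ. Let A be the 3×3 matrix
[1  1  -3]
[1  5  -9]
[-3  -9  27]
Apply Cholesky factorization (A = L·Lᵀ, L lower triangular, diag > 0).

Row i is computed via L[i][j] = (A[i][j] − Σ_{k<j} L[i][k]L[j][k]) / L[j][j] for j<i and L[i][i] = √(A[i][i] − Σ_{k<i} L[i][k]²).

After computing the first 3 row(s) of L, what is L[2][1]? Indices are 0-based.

L[2][1] = -3

Step 1: L[0][0] = √(1) = 1.
  L[1][0] = (1) / L[0][0] = 1.
Step 2: L[1][1] = √(4) = 2.
  L[2][0] = (-3) / L[0][0] = -3.
  L[2][1] = (-6) / L[1][1] = -3.
Step 3: L[2][2] = √(9) = 3.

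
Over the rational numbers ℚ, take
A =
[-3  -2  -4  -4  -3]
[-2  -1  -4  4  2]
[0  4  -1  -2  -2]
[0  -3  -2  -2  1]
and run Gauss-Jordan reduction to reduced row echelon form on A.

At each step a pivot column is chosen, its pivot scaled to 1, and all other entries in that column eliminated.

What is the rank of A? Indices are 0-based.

[1] R0 /= -3  ⇒  (1, 2/3, 4/3, 4/3, 1)
     R1 -= -2·R0  ⇒  (0, 1/3, -4/3, 20/3, 4)
[2] R1 /= 1/3  ⇒  (0, 1, -4, 20, 12)
     R0 -= 2/3·R1  ⇒  (1, 0, 4, -12, -7)
     R2 -= 4·R1  ⇒  (0, 0, 15, -82, -50)
     R3 -= -3·R1  ⇒  (0, 0, -14, 58, 37)
[3] R2 /= 15  ⇒  (0, 0, 1, -82/15, -10/3)
     R0 -= 4·R2  ⇒  (1, 0, 0, 148/15, 19/3)
     R1 -= -4·R2  ⇒  (0, 1, 0, -28/15, -4/3)
     R3 -= -14·R2  ⇒  (0, 0, 0, -278/15, -29/3)
[4] R3 /= -278/15  ⇒  (0, 0, 0, 1, 145/278)
     R0 -= 148/15·R3  ⇒  (1, 0, 0, 0, 165/139)
     R1 -= -28/15·R3  ⇒  (0, 1, 0, 0, -50/139)
     R2 -= -82/15·R3  ⇒  (0, 0, 1, 0, -67/139)

rank = 4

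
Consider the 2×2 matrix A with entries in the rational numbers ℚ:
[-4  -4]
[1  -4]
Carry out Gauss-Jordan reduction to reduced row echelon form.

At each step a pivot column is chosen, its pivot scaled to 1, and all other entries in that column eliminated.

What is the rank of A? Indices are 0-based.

rank = 2

step 1: normalize row 0 (÷-4) = (1, 1)
  row 1: subtract 1×row0 = (0, -5)
step 2: normalize row 1 (÷-5) = (0, 1)
  row 0: subtract 1×row1 = (1, 0)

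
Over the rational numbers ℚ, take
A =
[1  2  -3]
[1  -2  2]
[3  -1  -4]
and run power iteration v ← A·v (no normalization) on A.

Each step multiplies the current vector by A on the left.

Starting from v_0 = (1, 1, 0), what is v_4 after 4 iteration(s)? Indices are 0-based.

v_4 = (65, -19, 168)

v_0 = (1, 1, 0).
v_1 = A·v_0 = (3, -1, 2).
v_2 = A·v_1 = (-5, 9, 2).
v_3 = A·v_2 = (7, -19, -32).
v_4 = A·v_3 = (65, -19, 168).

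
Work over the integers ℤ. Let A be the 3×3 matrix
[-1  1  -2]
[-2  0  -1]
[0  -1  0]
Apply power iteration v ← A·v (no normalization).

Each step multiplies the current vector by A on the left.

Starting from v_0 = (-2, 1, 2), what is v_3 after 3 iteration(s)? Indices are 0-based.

v_3 = (2, -8, -3)

v_0 = (-2, 1, 2).
v_1 = A·v_0 = (-1, 2, -1).
v_2 = A·v_1 = (5, 3, -2).
v_3 = A·v_2 = (2, -8, -3).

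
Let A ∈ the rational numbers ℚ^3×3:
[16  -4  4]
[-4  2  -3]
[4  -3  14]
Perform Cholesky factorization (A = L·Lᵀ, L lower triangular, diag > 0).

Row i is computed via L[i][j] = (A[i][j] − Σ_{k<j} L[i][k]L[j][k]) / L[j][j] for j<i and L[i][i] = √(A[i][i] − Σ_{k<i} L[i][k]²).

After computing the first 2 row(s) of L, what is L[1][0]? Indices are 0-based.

L[1][0] = -1

Step 1: L[0][0] = √(16) = 4.
  L[1][0] = (-4) / L[0][0] = -1.
Step 2: L[1][1] = √(1) = 1.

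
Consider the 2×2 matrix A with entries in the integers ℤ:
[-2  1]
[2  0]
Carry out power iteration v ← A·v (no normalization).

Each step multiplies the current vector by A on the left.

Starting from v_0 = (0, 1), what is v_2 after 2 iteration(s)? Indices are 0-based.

v_0 = (0, 1).
v_1 = A·v_0 = (1, 0).
v_2 = A·v_1 = (-2, 2).

v_2 = (-2, 2)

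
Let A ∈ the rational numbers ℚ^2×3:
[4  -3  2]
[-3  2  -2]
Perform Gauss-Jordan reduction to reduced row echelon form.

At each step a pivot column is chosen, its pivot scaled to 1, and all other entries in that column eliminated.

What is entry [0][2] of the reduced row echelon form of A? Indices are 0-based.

[1] R0 /= 4  ⇒  (1, -3/4, 1/2)
     R1 -= -3·R0  ⇒  (0, -1/4, -1/2)
[2] R1 /= -1/4  ⇒  (0, 1, 2)
     R0 -= -3/4·R1  ⇒  (1, 0, 2)

M[0][2] = 2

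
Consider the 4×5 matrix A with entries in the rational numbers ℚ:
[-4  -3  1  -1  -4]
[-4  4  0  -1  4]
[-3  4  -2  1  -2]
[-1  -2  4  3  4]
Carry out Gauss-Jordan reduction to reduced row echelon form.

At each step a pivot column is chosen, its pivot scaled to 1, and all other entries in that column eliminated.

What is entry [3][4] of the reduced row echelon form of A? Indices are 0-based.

M[3][4] = -35/43

step 1: normalize row 0 (÷-4) = (1, 3/4, -1/4, 1/4, 1)
  row 1: subtract -4×row0 = (0, 7, -1, 0, 8)
  row 2: subtract -3×row0 = (0, 25/4, -11/4, 7/4, 1)
  row 3: subtract -1×row0 = (0, -5/4, 15/4, 13/4, 5)
step 2: normalize row 1 (÷7) = (0, 1, -1/7, 0, 8/7)
  row 0: subtract 3/4×row1 = (1, 0, -1/7, 1/4, 1/7)
  row 2: subtract 25/4×row1 = (0, 0, -13/7, 7/4, -43/7)
  row 3: subtract -5/4×row1 = (0, 0, 25/7, 13/4, 45/7)
step 3: normalize row 2 (÷-13/7) = (0, 0, 1, -49/52, 43/13)
  row 0: subtract -1/7×row2 = (1, 0, 0, 3/26, 8/13)
  row 1: subtract -1/7×row2 = (0, 1, 0, -7/52, 21/13)
  row 3: subtract 25/7×row2 = (0, 0, 0, 86/13, -70/13)
step 4: normalize row 3 (÷86/13) = (0, 0, 0, 1, -35/43)
  row 0: subtract 3/26×row3 = (1, 0, 0, 0, 61/86)
  row 1: subtract -7/52×row3 = (0, 1, 0, 0, 259/172)
  row 2: subtract -49/52×row3 = (0, 0, 1, 0, 437/172)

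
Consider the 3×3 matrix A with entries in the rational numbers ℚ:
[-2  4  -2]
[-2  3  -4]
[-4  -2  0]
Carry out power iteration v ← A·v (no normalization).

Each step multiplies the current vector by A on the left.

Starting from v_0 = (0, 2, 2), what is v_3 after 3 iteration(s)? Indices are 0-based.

v_0 = (0, 2, 2).
v_1 = A·v_0 = (4, -2, -4).
v_2 = A·v_1 = (-8, 2, -12).
v_3 = A·v_2 = (48, 70, 28).

v_3 = (48, 70, 28)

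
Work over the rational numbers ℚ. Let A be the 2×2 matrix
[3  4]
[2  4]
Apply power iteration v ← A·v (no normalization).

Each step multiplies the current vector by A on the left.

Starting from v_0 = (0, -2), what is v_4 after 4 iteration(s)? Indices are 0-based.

v_0 = (0, -2).
v_1 = A·v_0 = (-8, -8).
v_2 = A·v_1 = (-56, -48).
v_3 = A·v_2 = (-360, -304).
v_4 = A·v_3 = (-2296, -1936).

v_4 = (-2296, -1936)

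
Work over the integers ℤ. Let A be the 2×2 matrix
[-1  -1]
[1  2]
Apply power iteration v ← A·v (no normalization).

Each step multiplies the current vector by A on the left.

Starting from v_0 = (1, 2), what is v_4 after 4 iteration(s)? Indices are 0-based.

v_4 = (-7, 19)

v_0 = (1, 2).
v_1 = A·v_0 = (-3, 5).
v_2 = A·v_1 = (-2, 7).
v_3 = A·v_2 = (-5, 12).
v_4 = A·v_3 = (-7, 19).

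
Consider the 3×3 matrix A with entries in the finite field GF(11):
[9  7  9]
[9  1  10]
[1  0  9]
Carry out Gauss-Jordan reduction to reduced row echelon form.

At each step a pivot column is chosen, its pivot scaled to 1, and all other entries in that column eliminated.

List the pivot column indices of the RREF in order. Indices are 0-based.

pivot columns: 0, 1, 2

step 1: normalize row 0 (÷9) = (1, 2, 1)
  row 1: subtract 9×row0 = (0, 5, 1)
  row 2: subtract 1×row0 = (0, 9, 8)
step 2: normalize row 1 (÷5) = (0, 1, 9)
  row 0: subtract 2×row1 = (1, 0, 5)
  row 2: subtract 9×row1 = (0, 0, 4)
step 3: normalize row 2 (÷4) = (0, 0, 1)
  row 0: subtract 5×row2 = (1, 0, 0)
  row 1: subtract 9×row2 = (0, 1, 0)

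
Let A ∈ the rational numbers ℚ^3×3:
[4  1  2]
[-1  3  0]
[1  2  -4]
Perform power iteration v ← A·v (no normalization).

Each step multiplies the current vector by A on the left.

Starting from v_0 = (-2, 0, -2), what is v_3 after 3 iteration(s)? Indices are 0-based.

v_0 = (-2, 0, -2).
v_1 = A·v_0 = (-12, 2, 6).
v_2 = A·v_1 = (-34, 18, -32).
v_3 = A·v_2 = (-182, 88, 130).

v_3 = (-182, 88, 130)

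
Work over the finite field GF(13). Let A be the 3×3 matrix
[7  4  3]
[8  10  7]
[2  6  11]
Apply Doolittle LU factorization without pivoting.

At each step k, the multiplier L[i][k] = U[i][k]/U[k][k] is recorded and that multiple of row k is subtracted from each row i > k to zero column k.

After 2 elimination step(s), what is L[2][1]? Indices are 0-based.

L[2][1] = 5

[col 0] pivot 7
  R1 -= 3*R0 → (0, 11, 11)  (L[1][0] := 3)
  R2 -= 4*R0 → (0, 3, 12)  (L[2][0] := 4)
[col 1] pivot 11
  R2 -= 5*R1 → (0, 0, 9)  (L[2][1] := 5)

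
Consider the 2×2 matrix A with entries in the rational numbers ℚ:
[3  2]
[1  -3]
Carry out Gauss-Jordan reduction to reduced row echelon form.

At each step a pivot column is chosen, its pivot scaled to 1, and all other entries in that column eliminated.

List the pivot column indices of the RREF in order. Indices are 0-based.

pivot columns: 0, 1

step 1: normalize row 0 (÷3) = (1, 2/3)
  row 1: subtract 1×row0 = (0, -11/3)
step 2: normalize row 1 (÷-11/3) = (0, 1)
  row 0: subtract 2/3×row1 = (1, 0)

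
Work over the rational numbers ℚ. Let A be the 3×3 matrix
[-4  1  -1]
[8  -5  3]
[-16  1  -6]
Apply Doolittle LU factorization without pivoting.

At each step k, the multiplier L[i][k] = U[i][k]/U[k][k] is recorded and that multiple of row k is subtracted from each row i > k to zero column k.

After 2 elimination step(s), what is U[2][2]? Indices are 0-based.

U[2][2] = -3

Step 1: pivot at (0,0) is -4.
  row1 ← row1 − (-2)·row0  ⇒  L[1][0]=-2, U row1=(0, -3, 1)
  row2 ← row2 − (4)·row0  ⇒  L[2][0]=4, U row2=(0, -3, -2)
Step 2: pivot at (1,1) is -3.
  row2 ← row2 − (1)·row1  ⇒  L[2][1]=1, U row2=(0, 0, -3)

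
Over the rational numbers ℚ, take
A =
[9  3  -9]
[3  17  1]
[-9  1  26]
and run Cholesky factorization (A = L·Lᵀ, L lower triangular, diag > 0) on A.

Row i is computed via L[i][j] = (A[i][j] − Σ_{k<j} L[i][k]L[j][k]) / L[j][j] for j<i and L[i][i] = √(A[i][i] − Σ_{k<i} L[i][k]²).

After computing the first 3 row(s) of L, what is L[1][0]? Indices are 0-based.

Step 1: L[0][0] = √(9) = 3.
  L[1][0] = (3) / L[0][0] = 1.
Step 2: L[1][1] = √(16) = 4.
  L[2][0] = (-9) / L[0][0] = -3.
  L[2][1] = (4) / L[1][1] = 1.
Step 3: L[2][2] = √(16) = 4.

L[1][0] = 1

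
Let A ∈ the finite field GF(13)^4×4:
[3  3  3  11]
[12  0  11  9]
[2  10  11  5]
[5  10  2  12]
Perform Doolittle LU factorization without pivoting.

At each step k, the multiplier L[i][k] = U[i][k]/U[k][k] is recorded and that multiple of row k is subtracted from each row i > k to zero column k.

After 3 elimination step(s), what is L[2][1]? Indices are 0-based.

k=0: U[0][0]=3
  eliminate (1,0): mult=4, new row 1: (0, 1, 12, 4); set L[1][0]=4
  eliminate (2,0): mult=5, new row 2: (0, 8, 9, 2); set L[2][0]=5
  eliminate (3,0): mult=6, new row 3: (0, 5, 10, 11); set L[3][0]=6
k=1: U[1][1]=1
  eliminate (2,1): mult=8, new row 2: (0, 0, 4, 9); set L[2][1]=8
  eliminate (3,1): mult=5, new row 3: (0, 0, 2, 4); set L[3][1]=5
k=2: U[2][2]=4
  eliminate (3,2): mult=7, new row 3: (0, 0, 0, 6); set L[3][2]=7

L[2][1] = 8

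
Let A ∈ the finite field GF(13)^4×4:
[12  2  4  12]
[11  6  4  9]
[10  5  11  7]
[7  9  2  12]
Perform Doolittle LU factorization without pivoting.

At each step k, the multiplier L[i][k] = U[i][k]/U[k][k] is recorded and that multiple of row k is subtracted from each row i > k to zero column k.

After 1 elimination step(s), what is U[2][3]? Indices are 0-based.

U[2][3] = 10

k=0: U[0][0]=12
  eliminate (1,0): mult=2, new row 1: (0, 2, 9, 11); set L[1][0]=2
  eliminate (2,0): mult=3, new row 2: (0, 12, 12, 10); set L[2][0]=3
  eliminate (3,0): mult=6, new row 3: (0, 10, 4, 5); set L[3][0]=6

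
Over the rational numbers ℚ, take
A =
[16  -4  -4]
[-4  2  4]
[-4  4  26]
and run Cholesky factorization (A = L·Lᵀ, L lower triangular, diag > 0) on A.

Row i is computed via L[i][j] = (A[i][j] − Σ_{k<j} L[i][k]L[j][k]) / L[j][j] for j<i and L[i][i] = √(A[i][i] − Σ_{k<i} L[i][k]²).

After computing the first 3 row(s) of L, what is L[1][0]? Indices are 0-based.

L[1][0] = -1

Step 1: L[0][0] = √(16) = 4.
  L[1][0] = (-4) / L[0][0] = -1.
Step 2: L[1][1] = √(1) = 1.
  L[2][0] = (-4) / L[0][0] = -1.
  L[2][1] = (3) / L[1][1] = 3.
Step 3: L[2][2] = √(16) = 4.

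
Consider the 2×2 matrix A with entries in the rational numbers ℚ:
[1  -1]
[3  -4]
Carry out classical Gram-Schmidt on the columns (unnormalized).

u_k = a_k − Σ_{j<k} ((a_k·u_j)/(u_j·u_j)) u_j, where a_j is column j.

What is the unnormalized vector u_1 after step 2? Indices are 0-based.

Step 1: u_0 = a_0 = (1, 3).
Step 2: u_1 = a_1 − (-13/10)·u_0 = (3/10, -1/10).

u_1 = (3/10, -1/10)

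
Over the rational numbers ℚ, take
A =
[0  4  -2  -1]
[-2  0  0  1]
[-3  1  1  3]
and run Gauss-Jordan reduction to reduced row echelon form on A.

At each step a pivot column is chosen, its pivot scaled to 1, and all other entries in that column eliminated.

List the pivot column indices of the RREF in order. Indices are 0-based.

pivot columns: 0, 1, 2

step 1: exchange rows 0,1
step 1: normalize row 0 (÷-2) = (1, 0, 0, -1/2)
  row 2: subtract -3×row0 = (0, 1, 1, 3/2)
step 2: normalize row 1 (÷4) = (0, 1, -1/2, -1/4)
  row 2: subtract 1×row1 = (0, 0, 3/2, 7/4)
step 3: normalize row 2 (÷3/2) = (0, 0, 1, 7/6)
  row 1: subtract -1/2×row2 = (0, 1, 0, 1/3)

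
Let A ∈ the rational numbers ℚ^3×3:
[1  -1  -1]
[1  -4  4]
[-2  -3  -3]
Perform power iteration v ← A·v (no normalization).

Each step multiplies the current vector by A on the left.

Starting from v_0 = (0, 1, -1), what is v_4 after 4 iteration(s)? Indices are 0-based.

v_0 = (0, 1, -1).
v_1 = A·v_0 = (0, -8, 0).
v_2 = A·v_1 = (8, 32, 24).
v_3 = A·v_2 = (-48, -24, -184).
v_4 = A·v_3 = (160, -688, 720).

v_4 = (160, -688, 720)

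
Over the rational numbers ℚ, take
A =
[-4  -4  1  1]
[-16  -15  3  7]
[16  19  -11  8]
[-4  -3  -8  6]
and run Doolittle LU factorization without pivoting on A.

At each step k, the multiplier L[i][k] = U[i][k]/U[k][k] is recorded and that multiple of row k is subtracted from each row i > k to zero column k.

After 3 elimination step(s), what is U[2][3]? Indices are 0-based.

k=0: U[0][0]=-4
  eliminate (1,0): mult=4, new row 1: (0, 1, -1, 3); set L[1][0]=4
  eliminate (2,0): mult=-4, new row 2: (0, 3, -7, 12); set L[2][0]=-4
  eliminate (3,0): mult=1, new row 3: (0, 1, -9, 5); set L[3][0]=1
k=1: U[1][1]=1
  eliminate (2,1): mult=3, new row 2: (0, 0, -4, 3); set L[2][1]=3
  eliminate (3,1): mult=1, new row 3: (0, 0, -8, 2); set L[3][1]=1
k=2: U[2][2]=-4
  eliminate (3,2): mult=2, new row 3: (0, 0, 0, -4); set L[3][2]=2

U[2][3] = 3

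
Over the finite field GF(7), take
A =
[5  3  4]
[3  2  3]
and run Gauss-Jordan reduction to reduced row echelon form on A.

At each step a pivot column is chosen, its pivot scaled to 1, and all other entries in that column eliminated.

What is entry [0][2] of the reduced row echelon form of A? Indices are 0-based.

M[0][2] = 6

[1] R0 /= 5  ⇒  (1, 2, 5)
     R1 -= 3·R0  ⇒  (0, 3, 2)
[2] R1 /= 3  ⇒  (0, 1, 3)
     R0 -= 2·R1  ⇒  (1, 0, 6)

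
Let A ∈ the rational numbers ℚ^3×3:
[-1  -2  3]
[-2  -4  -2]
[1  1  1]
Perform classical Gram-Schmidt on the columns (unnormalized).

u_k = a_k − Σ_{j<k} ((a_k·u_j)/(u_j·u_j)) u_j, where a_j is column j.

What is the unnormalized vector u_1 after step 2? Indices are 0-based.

u_1 = (-1/6, -1/3, -5/6)

Step 1: u_0 = a_0 = (-1, -2, 1).
Step 2: u_1 = a_1 − (11/6)·u_0 = (-1/6, -1/3, -5/6).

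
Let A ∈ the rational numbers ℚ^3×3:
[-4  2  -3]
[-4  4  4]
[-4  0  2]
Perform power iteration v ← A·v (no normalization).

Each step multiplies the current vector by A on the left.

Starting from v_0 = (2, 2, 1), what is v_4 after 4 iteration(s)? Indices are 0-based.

v_4 = (1304, -128, 528)

v_0 = (2, 2, 1).
v_1 = A·v_0 = (-7, 4, -6).
v_2 = A·v_1 = (54, 20, 16).
v_3 = A·v_2 = (-224, -72, -184).
v_4 = A·v_3 = (1304, -128, 528).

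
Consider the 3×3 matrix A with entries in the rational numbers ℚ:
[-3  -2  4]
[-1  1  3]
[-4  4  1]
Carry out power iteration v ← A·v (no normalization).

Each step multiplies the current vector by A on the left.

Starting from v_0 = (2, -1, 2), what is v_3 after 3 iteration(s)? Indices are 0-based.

v_0 = (2, -1, 2).
v_1 = A·v_0 = (4, 3, -10).
v_2 = A·v_1 = (-58, -31, -14).
v_3 = A·v_2 = (180, -15, 94).

v_3 = (180, -15, 94)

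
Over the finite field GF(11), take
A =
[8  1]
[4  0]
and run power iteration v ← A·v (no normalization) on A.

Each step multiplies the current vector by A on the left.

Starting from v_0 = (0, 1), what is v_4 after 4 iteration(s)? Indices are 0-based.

v_4 = (4, 8)

v_0 = (0, 1).
v_1 = A·v_0 = (1, 0).
v_2 = A·v_1 = (8, 4).
v_3 = A·v_2 = (2, 10).
v_4 = A·v_3 = (4, 8).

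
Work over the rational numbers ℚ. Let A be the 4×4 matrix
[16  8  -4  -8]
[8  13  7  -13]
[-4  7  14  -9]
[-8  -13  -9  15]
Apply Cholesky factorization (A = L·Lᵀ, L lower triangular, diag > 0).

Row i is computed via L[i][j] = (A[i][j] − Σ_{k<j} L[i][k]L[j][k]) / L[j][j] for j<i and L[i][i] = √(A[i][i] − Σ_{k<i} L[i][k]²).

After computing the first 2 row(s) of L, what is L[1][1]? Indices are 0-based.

Step 1: L[0][0] = √(16) = 4.
  L[1][0] = (8) / L[0][0] = 2.
Step 2: L[1][1] = √(9) = 3.

L[1][1] = 3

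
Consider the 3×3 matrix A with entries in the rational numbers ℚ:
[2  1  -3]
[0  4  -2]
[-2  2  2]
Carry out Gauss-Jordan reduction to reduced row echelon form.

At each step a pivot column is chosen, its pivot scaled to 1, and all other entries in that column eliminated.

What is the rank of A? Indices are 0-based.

pivot(0,0)=2: scale R0 → (1, 1/2, -3/2)
  clear (2,0): R2 −= (-2)R0 → (0, 3, -1)
pivot(1,1)=4: scale R1 → (0, 1, -1/2)
  clear (0,1): R0 −= (1/2)R1 → (1, 0, -5/4)
  clear (2,1): R2 −= (3)R1 → (0, 0, 1/2)
pivot(2,2)=1/2: scale R2 → (0, 0, 1)
  clear (0,2): R0 −= (-5/4)R2 → (1, 0, 0)
  clear (1,2): R1 −= (-1/2)R2 → (0, 1, 0)

rank = 3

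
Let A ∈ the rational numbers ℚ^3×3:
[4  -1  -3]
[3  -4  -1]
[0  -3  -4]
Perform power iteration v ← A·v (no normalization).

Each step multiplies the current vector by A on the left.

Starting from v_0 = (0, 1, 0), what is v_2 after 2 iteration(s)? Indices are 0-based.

v_0 = (0, 1, 0).
v_1 = A·v_0 = (-1, -4, -3).
v_2 = A·v_1 = (9, 16, 24).

v_2 = (9, 16, 24)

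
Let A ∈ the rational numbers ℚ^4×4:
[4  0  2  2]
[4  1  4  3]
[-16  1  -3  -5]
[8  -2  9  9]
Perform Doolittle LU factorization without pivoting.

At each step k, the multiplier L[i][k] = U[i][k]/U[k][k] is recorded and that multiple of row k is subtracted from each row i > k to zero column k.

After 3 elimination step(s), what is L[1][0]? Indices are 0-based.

k=0: U[0][0]=4
  eliminate (1,0): mult=1, new row 1: (0, 1, 2, 1); set L[1][0]=1
  eliminate (2,0): mult=-4, new row 2: (0, 1, 5, 3); set L[2][0]=-4
  eliminate (3,0): mult=2, new row 3: (0, -2, 5, 5); set L[3][0]=2
k=1: U[1][1]=1
  eliminate (2,1): mult=1, new row 2: (0, 0, 3, 2); set L[2][1]=1
  eliminate (3,1): mult=-2, new row 3: (0, 0, 9, 7); set L[3][1]=-2
k=2: U[2][2]=3
  eliminate (3,2): mult=3, new row 3: (0, 0, 0, 1); set L[3][2]=3

L[1][0] = 1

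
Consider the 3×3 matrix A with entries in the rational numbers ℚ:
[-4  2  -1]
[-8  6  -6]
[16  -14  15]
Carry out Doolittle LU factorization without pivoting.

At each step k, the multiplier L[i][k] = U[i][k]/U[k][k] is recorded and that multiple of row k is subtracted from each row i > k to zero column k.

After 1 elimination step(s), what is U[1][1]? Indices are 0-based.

[col 0] pivot -4
  R1 -= 2*R0 → (0, 2, -4)  (L[1][0] := 2)
  R2 -= -4*R0 → (0, -6, 11)  (L[2][0] := -4)

U[1][1] = 2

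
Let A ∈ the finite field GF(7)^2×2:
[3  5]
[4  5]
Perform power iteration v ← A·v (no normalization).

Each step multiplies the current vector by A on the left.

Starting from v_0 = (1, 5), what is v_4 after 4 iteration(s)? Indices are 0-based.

v_4 = (2, 0)

v_0 = (1, 5).
v_1 = A·v_0 = (0, 1).
v_2 = A·v_1 = (5, 5).
v_3 = A·v_2 = (5, 3).
v_4 = A·v_3 = (2, 0).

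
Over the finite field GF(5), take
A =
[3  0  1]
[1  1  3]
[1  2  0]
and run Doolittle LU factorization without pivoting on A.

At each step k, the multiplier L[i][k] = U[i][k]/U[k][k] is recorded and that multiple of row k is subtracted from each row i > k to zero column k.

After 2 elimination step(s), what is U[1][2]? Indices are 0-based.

U[1][2] = 1

Step 1: pivot at (0,0) is 3.
  row1 ← row1 − (2)·row0  ⇒  L[1][0]=2, U row1=(0, 1, 1)
  row2 ← row2 − (2)·row0  ⇒  L[2][0]=2, U row2=(0, 2, 3)
Step 2: pivot at (1,1) is 1.
  row2 ← row2 − (2)·row1  ⇒  L[2][1]=2, U row2=(0, 0, 1)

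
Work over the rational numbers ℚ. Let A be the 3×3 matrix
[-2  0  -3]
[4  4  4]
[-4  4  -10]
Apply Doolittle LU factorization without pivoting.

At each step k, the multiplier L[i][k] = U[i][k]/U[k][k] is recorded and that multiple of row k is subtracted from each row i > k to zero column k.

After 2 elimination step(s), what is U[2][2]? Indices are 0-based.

k=0: U[0][0]=-2
  eliminate (1,0): mult=-2, new row 1: (0, 4, -2); set L[1][0]=-2
  eliminate (2,0): mult=2, new row 2: (0, 4, -4); set L[2][0]=2
k=1: U[1][1]=4
  eliminate (2,1): mult=1, new row 2: (0, 0, -2); set L[2][1]=1

U[2][2] = -2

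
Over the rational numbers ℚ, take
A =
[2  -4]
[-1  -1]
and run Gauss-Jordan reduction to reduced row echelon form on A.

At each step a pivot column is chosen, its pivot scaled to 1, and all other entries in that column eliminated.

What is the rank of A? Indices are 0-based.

rank = 2

[1] R0 /= 2  ⇒  (1, -2)
     R1 -= -1·R0  ⇒  (0, -3)
[2] R1 /= -3  ⇒  (0, 1)
     R0 -= -2·R1  ⇒  (1, 0)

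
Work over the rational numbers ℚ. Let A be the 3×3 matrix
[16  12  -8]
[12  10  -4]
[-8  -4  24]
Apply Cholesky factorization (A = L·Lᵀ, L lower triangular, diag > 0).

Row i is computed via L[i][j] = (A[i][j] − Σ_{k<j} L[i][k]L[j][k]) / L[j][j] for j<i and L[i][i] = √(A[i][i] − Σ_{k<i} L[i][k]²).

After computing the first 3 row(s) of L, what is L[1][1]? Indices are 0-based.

L[1][1] = 1

Step 1: L[0][0] = √(16) = 4.
  L[1][0] = (12) / L[0][0] = 3.
Step 2: L[1][1] = √(1) = 1.
  L[2][0] = (-8) / L[0][0] = -2.
  L[2][1] = (2) / L[1][1] = 2.
Step 3: L[2][2] = √(16) = 4.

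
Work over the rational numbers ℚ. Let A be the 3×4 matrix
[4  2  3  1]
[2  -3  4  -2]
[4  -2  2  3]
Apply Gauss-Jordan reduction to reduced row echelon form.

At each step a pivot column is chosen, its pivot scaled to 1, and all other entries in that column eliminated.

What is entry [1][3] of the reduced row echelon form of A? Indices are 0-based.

[1] R0 /= 4  ⇒  (1, 1/2, 3/4, 1/4)
     R1 -= 2·R0  ⇒  (0, -4, 5/2, -5/2)
     R2 -= 4·R0  ⇒  (0, -4, -1, 2)
[2] R1 /= -4  ⇒  (0, 1, -5/8, 5/8)
     R0 -= 1/2·R1  ⇒  (1, 0, 17/16, -1/16)
     R2 -= -4·R1  ⇒  (0, 0, -7/2, 9/2)
[3] R2 /= -7/2  ⇒  (0, 0, 1, -9/7)
     R0 -= 17/16·R2  ⇒  (1, 0, 0, 73/56)
     R1 -= -5/8·R2  ⇒  (0, 1, 0, -5/28)

M[1][3] = -5/28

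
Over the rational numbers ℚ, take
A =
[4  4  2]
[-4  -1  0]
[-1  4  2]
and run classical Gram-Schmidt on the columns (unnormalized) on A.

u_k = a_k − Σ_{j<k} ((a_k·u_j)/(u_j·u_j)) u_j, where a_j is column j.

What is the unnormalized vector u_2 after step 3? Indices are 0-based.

u_2 = (10/49, 200/833, -120/833)

Step 1: u_0 = a_0 = (4, -4, -1).
Step 2: u_1 = a_1 − (16/33)·u_0 = (68/33, 31/33, 148/33).
Step 3: u_2 = a_2 − (2/11)·u_0 − (432/833)·u_1 = (10/49, 200/833, -120/833).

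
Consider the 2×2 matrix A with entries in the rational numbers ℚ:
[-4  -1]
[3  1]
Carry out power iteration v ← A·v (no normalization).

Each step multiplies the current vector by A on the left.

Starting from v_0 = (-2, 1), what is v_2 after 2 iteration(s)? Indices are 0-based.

v_0 = (-2, 1).
v_1 = A·v_0 = (7, -5).
v_2 = A·v_1 = (-23, 16).

v_2 = (-23, 16)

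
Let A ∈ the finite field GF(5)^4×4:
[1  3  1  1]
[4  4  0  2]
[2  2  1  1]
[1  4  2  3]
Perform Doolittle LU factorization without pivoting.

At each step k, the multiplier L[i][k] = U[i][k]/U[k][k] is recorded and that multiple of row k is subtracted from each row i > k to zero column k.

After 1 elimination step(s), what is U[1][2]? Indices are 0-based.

k=0: U[0][0]=1
  eliminate (1,0): mult=4, new row 1: (0, 2, 1, 3); set L[1][0]=4
  eliminate (2,0): mult=2, new row 2: (0, 1, 4, 4); set L[2][0]=2
  eliminate (3,0): mult=1, new row 3: (0, 1, 1, 2); set L[3][0]=1

U[1][2] = 1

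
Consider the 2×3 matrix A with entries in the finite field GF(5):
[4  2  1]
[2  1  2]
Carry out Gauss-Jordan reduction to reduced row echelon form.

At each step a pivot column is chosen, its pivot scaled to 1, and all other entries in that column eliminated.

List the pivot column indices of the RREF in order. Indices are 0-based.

pivot columns: 0, 2

pivot(0,0)=4: scale R0 → (1, 3, 4)
  clear (1,0): R1 −= (2)R0 → (0, 0, 4)
col 1: no nonzero at/below row 1; advance.
pivot(1,2)=4: scale R1 → (0, 0, 1)
  clear (0,2): R0 −= (4)R1 → (1, 3, 0)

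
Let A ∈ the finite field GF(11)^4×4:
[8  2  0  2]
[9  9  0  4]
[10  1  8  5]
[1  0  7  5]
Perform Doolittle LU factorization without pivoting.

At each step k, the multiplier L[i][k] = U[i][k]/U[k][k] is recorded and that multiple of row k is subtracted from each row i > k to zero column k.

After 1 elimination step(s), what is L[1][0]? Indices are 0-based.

[col 0] pivot 8
  R1 -= 8*R0 → (0, 4, 0, 10)  (L[1][0] := 8)
  R2 -= 4*R0 → (0, 4, 8, 8)  (L[2][0] := 4)
  R3 -= 7*R0 → (0, 8, 7, 2)  (L[3][0] := 7)

L[1][0] = 8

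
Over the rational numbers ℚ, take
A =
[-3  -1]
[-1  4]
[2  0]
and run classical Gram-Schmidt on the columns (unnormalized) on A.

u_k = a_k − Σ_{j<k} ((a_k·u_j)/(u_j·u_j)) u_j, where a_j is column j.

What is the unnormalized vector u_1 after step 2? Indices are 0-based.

Step 1: u_0 = a_0 = (-3, -1, 2).
Step 2: u_1 = a_1 − (-1/14)·u_0 = (-17/14, 55/14, 1/7).

u_1 = (-17/14, 55/14, 1/7)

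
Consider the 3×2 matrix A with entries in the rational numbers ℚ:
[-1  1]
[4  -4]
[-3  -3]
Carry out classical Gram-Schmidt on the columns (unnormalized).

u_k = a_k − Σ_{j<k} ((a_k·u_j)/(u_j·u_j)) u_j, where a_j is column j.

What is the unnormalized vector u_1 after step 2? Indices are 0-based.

u_1 = (9/13, -36/13, -51/13)

Step 1: u_0 = a_0 = (-1, 4, -3).
Step 2: u_1 = a_1 − (-4/13)·u_0 = (9/13, -36/13, -51/13).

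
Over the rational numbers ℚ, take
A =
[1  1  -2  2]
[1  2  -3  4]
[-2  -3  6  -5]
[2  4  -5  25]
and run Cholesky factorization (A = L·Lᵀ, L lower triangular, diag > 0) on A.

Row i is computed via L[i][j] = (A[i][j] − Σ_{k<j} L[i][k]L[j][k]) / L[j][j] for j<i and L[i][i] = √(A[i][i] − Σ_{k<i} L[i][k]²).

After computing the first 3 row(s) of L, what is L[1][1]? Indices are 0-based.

L[1][1] = 1

Step 1: L[0][0] = √(1) = 1.
  L[1][0] = (1) / L[0][0] = 1.
Step 2: L[1][1] = √(1) = 1.
  L[2][0] = (-2) / L[0][0] = -2.
  L[2][1] = (-1) / L[1][1] = -1.
Step 3: L[2][2] = √(1) = 1.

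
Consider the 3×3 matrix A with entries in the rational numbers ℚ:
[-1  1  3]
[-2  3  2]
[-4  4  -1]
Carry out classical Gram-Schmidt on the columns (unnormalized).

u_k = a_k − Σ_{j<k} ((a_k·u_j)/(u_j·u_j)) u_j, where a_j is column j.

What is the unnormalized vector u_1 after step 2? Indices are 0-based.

u_1 = (-2/21, 17/21, -8/21)

Step 1: u_0 = a_0 = (-1, -2, -4).
Step 2: u_1 = a_1 − (-23/21)·u_0 = (-2/21, 17/21, -8/21).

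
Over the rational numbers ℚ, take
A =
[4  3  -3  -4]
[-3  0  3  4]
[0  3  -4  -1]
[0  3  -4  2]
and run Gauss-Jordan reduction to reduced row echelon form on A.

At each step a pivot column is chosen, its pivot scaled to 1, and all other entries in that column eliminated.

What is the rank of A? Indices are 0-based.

pivot(0,0)=4: scale R0 → (1, 3/4, -3/4, -1)
  clear (1,0): R1 −= (-3)R0 → (0, 9/4, 3/4, 1)
pivot(1,1)=9/4: scale R1 → (0, 1, 1/3, 4/9)
  clear (0,1): R0 −= (3/4)R1 → (1, 0, -1, -4/3)
  clear (2,1): R2 −= (3)R1 → (0, 0, -5, -7/3)
  clear (3,1): R3 −= (3)R1 → (0, 0, -5, 2/3)
pivot(2,2)=-5: scale R2 → (0, 0, 1, 7/15)
  clear (0,2): R0 −= (-1)R2 → (1, 0, 0, -13/15)
  clear (1,2): R1 −= (1/3)R2 → (0, 1, 0, 13/45)
  clear (3,2): R3 −= (-5)R2 → (0, 0, 0, 3)
pivot(3,3)=3: scale R3 → (0, 0, 0, 1)
  clear (0,3): R0 −= (-13/15)R3 → (1, 0, 0, 0)
  clear (1,3): R1 −= (13/45)R3 → (0, 1, 0, 0)
  clear (2,3): R2 −= (7/15)R3 → (0, 0, 1, 0)

rank = 4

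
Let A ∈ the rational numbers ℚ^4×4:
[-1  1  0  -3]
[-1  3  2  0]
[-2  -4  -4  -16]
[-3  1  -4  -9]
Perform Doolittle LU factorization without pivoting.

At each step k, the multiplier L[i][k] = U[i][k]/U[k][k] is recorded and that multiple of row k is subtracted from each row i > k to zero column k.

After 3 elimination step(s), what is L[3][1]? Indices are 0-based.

L[3][1] = -1

Step 1: pivot at (0,0) is -1.
  row1 ← row1 − (1)·row0  ⇒  L[1][0]=1, U row1=(0, 2, 2, 3)
  row2 ← row2 − (2)·row0  ⇒  L[2][0]=2, U row2=(0, -6, -4, -10)
  row3 ← row3 − (3)·row0  ⇒  L[3][0]=3, U row3=(0, -2, -4, 0)
Step 2: pivot at (1,1) is 2.
  row2 ← row2 − (-3)·row1  ⇒  L[2][1]=-3, U row2=(0, 0, 2, -1)
  row3 ← row3 − (-1)·row1  ⇒  L[3][1]=-1, U row3=(0, 0, -2, 3)
Step 3: pivot at (2,2) is 2.
  row3 ← row3 − (-1)·row2  ⇒  L[3][2]=-1, U row3=(0, 0, 0, 2)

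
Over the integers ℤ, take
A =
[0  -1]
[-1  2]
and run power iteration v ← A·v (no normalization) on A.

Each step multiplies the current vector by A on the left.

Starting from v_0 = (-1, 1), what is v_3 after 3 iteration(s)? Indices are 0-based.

v_3 = (-7, 17)

v_0 = (-1, 1).
v_1 = A·v_0 = (-1, 3).
v_2 = A·v_1 = (-3, 7).
v_3 = A·v_2 = (-7, 17).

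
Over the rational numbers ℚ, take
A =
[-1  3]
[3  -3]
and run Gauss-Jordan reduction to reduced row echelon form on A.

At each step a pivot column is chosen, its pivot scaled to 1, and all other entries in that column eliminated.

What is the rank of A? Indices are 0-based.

step 1: normalize row 0 (÷-1) = (1, -3)
  row 1: subtract 3×row0 = (0, 6)
step 2: normalize row 1 (÷6) = (0, 1)
  row 0: subtract -3×row1 = (1, 0)

rank = 2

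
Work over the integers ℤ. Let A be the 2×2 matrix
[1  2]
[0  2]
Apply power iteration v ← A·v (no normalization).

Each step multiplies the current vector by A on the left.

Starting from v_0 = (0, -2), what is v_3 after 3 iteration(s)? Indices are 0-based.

v_3 = (-28, -16)

v_0 = (0, -2).
v_1 = A·v_0 = (-4, -4).
v_2 = A·v_1 = (-12, -8).
v_3 = A·v_2 = (-28, -16).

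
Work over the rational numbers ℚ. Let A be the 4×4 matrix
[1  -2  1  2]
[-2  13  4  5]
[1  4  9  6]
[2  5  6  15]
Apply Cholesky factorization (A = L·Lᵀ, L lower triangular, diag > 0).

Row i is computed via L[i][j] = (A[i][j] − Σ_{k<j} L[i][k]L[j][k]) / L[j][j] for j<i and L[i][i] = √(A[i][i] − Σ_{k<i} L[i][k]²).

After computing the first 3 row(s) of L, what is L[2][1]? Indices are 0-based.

Step 1: L[0][0] = √(1) = 1.
  L[1][0] = (-2) / L[0][0] = -2.
Step 2: L[1][1] = √(9) = 3.
  L[2][0] = (1) / L[0][0] = 1.
  L[2][1] = (6) / L[1][1] = 2.
Step 3: L[2][2] = √(4) = 2.

L[2][1] = 2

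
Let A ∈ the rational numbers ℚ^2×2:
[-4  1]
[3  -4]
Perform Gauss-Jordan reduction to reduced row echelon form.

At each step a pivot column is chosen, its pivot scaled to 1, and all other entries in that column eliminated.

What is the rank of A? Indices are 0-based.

pivot(0,0)=-4: scale R0 → (1, -1/4)
  clear (1,0): R1 −= (3)R0 → (0, -13/4)
pivot(1,1)=-13/4: scale R1 → (0, 1)
  clear (0,1): R0 −= (-1/4)R1 → (1, 0)

rank = 2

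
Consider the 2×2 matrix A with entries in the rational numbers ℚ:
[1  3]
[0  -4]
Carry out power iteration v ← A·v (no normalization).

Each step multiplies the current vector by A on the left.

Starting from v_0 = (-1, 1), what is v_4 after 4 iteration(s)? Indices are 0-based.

v_4 = (-154, 256)

v_0 = (-1, 1).
v_1 = A·v_0 = (2, -4).
v_2 = A·v_1 = (-10, 16).
v_3 = A·v_2 = (38, -64).
v_4 = A·v_3 = (-154, 256).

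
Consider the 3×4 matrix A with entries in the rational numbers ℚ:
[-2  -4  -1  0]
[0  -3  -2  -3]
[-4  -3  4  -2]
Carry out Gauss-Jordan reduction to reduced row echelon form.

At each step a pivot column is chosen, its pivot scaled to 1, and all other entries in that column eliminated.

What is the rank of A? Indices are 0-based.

step 1: normalize row 0 (÷-2) = (1, 2, 1/2, 0)
  row 2: subtract -4×row0 = (0, 5, 6, -2)
step 2: normalize row 1 (÷-3) = (0, 1, 2/3, 1)
  row 0: subtract 2×row1 = (1, 0, -5/6, -2)
  row 2: subtract 5×row1 = (0, 0, 8/3, -7)
step 3: normalize row 2 (÷8/3) = (0, 0, 1, -21/8)
  row 0: subtract -5/6×row2 = (1, 0, 0, -67/16)
  row 1: subtract 2/3×row2 = (0, 1, 0, 11/4)

rank = 3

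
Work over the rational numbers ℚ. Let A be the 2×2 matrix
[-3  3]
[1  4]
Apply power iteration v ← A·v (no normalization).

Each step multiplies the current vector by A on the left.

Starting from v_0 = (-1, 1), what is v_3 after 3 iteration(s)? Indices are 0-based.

v_3 = (81, 63)

v_0 = (-1, 1).
v_1 = A·v_0 = (6, 3).
v_2 = A·v_1 = (-9, 18).
v_3 = A·v_2 = (81, 63).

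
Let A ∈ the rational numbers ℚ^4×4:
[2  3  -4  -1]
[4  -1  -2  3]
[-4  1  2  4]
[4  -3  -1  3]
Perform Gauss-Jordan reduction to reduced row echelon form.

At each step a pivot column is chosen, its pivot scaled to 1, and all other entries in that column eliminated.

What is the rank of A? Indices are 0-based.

rank = 4

step 1: normalize row 0 (÷2) = (1, 3/2, -2, -1/2)
  row 1: subtract 4×row0 = (0, -7, 6, 5)
  row 2: subtract -4×row0 = (0, 7, -6, 2)
  row 3: subtract 4×row0 = (0, -9, 7, 5)
step 2: normalize row 1 (÷-7) = (0, 1, -6/7, -5/7)
  row 0: subtract 3/2×row1 = (1, 0, -5/7, 4/7)
  row 2: subtract 7×row1 = (0, 0, 0, 7)
  row 3: subtract -9×row1 = (0, 0, -5/7, -10/7)
step 3: exchange rows 2,3
step 3: normalize row 2 (÷-5/7) = (0, 0, 1, 2)
  row 0: subtract -5/7×row2 = (1, 0, 0, 2)
  row 1: subtract -6/7×row2 = (0, 1, 0, 1)
step 4: normalize row 3 (÷7) = (0, 0, 0, 1)
  row 0: subtract 2×row3 = (1, 0, 0, 0)
  row 1: subtract 1×row3 = (0, 1, 0, 0)
  row 2: subtract 2×row3 = (0, 0, 1, 0)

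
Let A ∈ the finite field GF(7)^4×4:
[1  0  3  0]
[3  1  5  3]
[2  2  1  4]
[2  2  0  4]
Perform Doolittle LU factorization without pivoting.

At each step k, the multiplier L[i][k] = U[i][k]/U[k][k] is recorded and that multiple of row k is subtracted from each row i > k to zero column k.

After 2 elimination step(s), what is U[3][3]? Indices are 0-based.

U[3][3] = 5

[col 0] pivot 1
  R1 -= 3*R0 → (0, 1, 3, 3)  (L[1][0] := 3)
  R2 -= 2*R0 → (0, 2, 2, 4)  (L[2][0] := 2)
  R3 -= 2*R0 → (0, 2, 1, 4)  (L[3][0] := 2)
[col 1] pivot 1
  R2 -= 2*R1 → (0, 0, 3, 5)  (L[2][1] := 2)
  R3 -= 2*R1 → (0, 0, 2, 5)  (L[3][1] := 2)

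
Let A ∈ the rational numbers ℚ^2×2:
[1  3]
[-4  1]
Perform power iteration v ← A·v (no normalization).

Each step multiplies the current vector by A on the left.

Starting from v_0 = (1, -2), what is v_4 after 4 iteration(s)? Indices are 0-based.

v_4 = (337, 30)

v_0 = (1, -2).
v_1 = A·v_0 = (-5, -6).
v_2 = A·v_1 = (-23, 14).
v_3 = A·v_2 = (19, 106).
v_4 = A·v_3 = (337, 30).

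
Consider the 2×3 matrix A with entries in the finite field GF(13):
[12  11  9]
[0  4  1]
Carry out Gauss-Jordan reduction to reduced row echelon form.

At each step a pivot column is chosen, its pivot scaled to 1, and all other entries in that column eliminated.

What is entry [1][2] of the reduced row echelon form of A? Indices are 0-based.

M[1][2] = 10

step 1: normalize row 0 (÷12) = (1, 2, 4)
step 2: normalize row 1 (÷4) = (0, 1, 10)
  row 0: subtract 2×row1 = (1, 0, 10)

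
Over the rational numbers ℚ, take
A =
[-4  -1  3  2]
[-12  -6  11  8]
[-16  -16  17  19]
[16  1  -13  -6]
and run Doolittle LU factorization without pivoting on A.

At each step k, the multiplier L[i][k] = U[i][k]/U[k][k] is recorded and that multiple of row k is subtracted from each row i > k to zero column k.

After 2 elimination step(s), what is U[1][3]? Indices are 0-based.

U[1][3] = 2

k=0: U[0][0]=-4
  eliminate (1,0): mult=3, new row 1: (0, -3, 2, 2); set L[1][0]=3
  eliminate (2,0): mult=4, new row 2: (0, -12, 5, 11); set L[2][0]=4
  eliminate (3,0): mult=-4, new row 3: (0, -3, -1, 2); set L[3][0]=-4
k=1: U[1][1]=-3
  eliminate (2,1): mult=4, new row 2: (0, 0, -3, 3); set L[2][1]=4
  eliminate (3,1): mult=1, new row 3: (0, 0, -3, 0); set L[3][1]=1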